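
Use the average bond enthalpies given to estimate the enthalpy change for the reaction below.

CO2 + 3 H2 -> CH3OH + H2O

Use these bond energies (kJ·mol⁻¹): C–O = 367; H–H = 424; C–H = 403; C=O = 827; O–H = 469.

ΔH ≈ −57 kJ

Bonds broken (reactants):
  C=O: 2 × 827 = 1654
  H–H: 3 × 424 = 1272
  Σ(broken) = 2926 kJ
Bonds formed (products):
  C–H: 3 × 403 = 1209
  C–O: 1 × 367 = 367
  O–H: 3 × 469 = 1407
  Σ(formed) = 2983 kJ
ΔH = Σ(broken) − Σ(formed) = 2926 − 2983 = −57 kJ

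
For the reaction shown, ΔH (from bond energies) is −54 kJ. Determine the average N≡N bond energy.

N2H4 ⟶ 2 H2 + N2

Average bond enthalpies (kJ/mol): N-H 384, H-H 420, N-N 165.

Let D be the N≡N bond energy.
Σ(broken) = 4×384 + 1×165 = 1701
Σ(formed) = 2×420 + 1×D = 840 + D
ΔH = Σ(broken) − Σ(formed) = (1701) − (840 + D) = +861 − D
Setting this equal to −54 kJ gives D = 915 kJ/mol.

D(N≡N) ≈ 915 kJ/mol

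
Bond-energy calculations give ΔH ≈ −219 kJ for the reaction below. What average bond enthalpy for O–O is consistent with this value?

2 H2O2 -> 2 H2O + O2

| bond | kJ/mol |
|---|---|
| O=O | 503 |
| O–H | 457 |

Let D be the O–O bond energy.
Σ(broken) = 4×457 + 2×D = 1828 + 2D
Σ(formed) = 4×457 + 1×503 = 2331
ΔH = Σ(broken) − Σ(formed) = (1828 + 2D) − (2331) = −503 + 2D
Setting this equal to −219 kJ gives 2D = 284, so D = 142 kJ/mol.

D(O–O) ≈ 142 kJ/mol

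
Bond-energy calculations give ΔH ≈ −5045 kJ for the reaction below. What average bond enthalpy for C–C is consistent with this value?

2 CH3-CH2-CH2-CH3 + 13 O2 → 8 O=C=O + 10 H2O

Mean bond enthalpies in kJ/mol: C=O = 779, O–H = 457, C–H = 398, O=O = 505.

D(C–C) ≈ 339 kJ/mol

Let D be the C–C bond energy.
Σ(broken) = 6×D + 20×398 + 13×505 = 14525 + 6D
Σ(formed) = 16×779 + 20×457 = 21604
ΔH = Σ(broken) − Σ(formed) = (14525 + 6D) − (21604) = −7079 + 6D
Setting this equal to −5045 kJ gives 6D = 2034, so D = 339 kJ/mol.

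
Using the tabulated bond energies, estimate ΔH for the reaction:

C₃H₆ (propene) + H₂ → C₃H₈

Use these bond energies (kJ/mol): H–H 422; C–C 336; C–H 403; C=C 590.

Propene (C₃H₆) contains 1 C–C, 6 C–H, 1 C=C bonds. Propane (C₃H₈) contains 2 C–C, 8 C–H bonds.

ΔH ≈ −130 kJ

Bonds broken (reactants):
  C–C: 1 × 336 = 336
  C–H: 6 × 403 = 2418
  C=C: 1 × 590 = 590
  H–H: 1 × 422 = 422
  Σ(broken) = 3766 kJ
Bonds formed (products):
  C–C: 2 × 336 = 672
  C–H: 8 × 403 = 3224
  Σ(formed) = 3896 kJ
ΔH = Σ(broken) − Σ(formed) = 3766 − 3896 = −130 kJ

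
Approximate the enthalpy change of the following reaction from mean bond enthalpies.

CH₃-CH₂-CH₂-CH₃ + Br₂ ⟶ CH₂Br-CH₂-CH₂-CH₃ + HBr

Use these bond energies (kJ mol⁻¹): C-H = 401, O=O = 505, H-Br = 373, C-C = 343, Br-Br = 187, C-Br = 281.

Bonds broken (reactants):
  Br-Br: 1 × 187 = 187
  C-C: 3 × 343 = 1029
  C-H: 10 × 401 = 4010
  Σ(broken) = 5226 kJ
Bonds formed (products):
  C-Br: 1 × 281 = 281
  C-C: 3 × 343 = 1029
  C-H: 9 × 401 = 3609
  H-Br: 1 × 373 = 373
  Σ(formed) = 5292 kJ
ΔH = Σ(broken) − Σ(formed) = 5226 − 5292 = −66 kJ

ΔH ≈ −66 kJ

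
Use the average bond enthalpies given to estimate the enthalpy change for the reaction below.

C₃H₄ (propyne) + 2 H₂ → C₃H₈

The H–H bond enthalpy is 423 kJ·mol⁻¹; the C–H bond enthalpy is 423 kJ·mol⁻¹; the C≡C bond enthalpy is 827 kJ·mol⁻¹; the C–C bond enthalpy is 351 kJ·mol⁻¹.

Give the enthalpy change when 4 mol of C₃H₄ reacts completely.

ΔH = −1480 kJ

Bonds broken (reactants):
  C≡C: 1 × 827 = 827
  C–C: 1 × 351 = 351
  C–H: 4 × 423 = 1692
  H–H: 2 × 423 = 846
  Σ(broken) = 3716 kJ
Bonds formed (products):
  C–C: 2 × 351 = 702
  C–H: 8 × 423 = 3384
  Σ(formed) = 4086 kJ
ΔH = Σ(broken) − Σ(formed) = 3716 − 4086 = −370 kJ
For 4× the reaction as written: 4 × (−370) = −1480 kJ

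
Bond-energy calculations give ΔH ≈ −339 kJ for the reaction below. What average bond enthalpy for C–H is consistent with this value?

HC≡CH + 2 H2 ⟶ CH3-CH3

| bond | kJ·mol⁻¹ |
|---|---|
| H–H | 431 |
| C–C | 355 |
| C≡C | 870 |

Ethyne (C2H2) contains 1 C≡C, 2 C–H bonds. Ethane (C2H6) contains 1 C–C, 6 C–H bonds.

D(C–H) ≈ 429 kJ/mol

Let D be the C–H bond energy.
Σ(broken) = 1×870 + 2×D + 2×431 = 1732 + 2D
Σ(formed) = 1×355 + 6×D = 355 + 6D
ΔH = Σ(broken) − Σ(formed) = (1732 + 2D) − (355 + 6D) = +1377 − 4D
Setting this equal to −339 kJ gives 4D = 1716, so D = 429 kJ/mol.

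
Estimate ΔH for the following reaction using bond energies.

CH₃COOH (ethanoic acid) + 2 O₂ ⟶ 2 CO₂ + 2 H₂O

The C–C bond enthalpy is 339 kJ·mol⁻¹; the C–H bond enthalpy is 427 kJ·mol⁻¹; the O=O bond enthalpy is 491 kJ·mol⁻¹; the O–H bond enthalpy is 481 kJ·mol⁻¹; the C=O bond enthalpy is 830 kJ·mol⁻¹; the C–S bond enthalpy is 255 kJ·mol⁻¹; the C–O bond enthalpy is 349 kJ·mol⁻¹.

ΔH ≈ −982 kJ

Bonds broken (reactants):
  C–C: 1 × 339 = 339
  C–H: 3 × 427 = 1281
  C–O: 1 × 349 = 349
  C=O: 1 × 830 = 830
  O–H: 1 × 481 = 481
  O=O: 2 × 491 = 982
  Σ(broken) = 4262 kJ
Bonds formed (products):
  C=O: 4 × 830 = 3320
  O–H: 4 × 481 = 1924
  Σ(formed) = 5244 kJ
ΔH = Σ(broken) − Σ(formed) = 4262 − 5244 = −982 kJ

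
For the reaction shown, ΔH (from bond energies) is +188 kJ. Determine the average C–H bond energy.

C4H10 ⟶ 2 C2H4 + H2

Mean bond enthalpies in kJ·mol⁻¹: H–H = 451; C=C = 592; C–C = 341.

D(C–H) ≈ 400 kJ/mol

Let D be the C–H bond energy.
Σ(broken) = 3×341 + 10×D = 1023 + 10D
Σ(formed) = 8×D + 2×592 + 1×451 = 1635 + 8D
ΔH = Σ(broken) − Σ(formed) = (1023 + 10D) − (1635 + 8D) = −612 + 2D
Setting this equal to +188 kJ gives 2D = 800, so D = 400 kJ/mol.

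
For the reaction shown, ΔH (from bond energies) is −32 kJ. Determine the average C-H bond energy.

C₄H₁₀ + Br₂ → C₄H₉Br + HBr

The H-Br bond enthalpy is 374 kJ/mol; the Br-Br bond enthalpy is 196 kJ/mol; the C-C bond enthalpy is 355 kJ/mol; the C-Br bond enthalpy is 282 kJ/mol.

Let D be the C-H bond energy.
Σ(broken) = 1×196 + 3×355 + 10×D = 1261 + 10D
Σ(formed) = 1×282 + 3×355 + 9×D + 1×374 = 1721 + 9D
ΔH = Σ(broken) − Σ(formed) = (1261 + 10D) − (1721 + 9D) = −460 + D
Setting this equal to −32 kJ gives D = 428 kJ/mol.

D(C-H) ≈ 428 kJ/mol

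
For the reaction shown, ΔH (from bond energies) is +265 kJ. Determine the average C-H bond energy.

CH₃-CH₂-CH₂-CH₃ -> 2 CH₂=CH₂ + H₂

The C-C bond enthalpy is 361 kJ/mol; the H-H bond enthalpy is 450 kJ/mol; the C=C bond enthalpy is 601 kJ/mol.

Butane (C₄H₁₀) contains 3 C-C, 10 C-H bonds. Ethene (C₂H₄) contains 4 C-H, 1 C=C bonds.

D(C-H) ≈ 417 kJ/mol

Let D be the C-H bond energy.
Σ(broken) = 3×361 + 10×D = 1083 + 10D
Σ(formed) = 8×D + 2×601 + 1×450 = 1652 + 8D
ΔH = Σ(broken) − Σ(formed) = (1083 + 10D) − (1652 + 8D) = −569 + 2D
Setting this equal to +265 kJ gives 2D = 834, so D = 417 kJ/mol.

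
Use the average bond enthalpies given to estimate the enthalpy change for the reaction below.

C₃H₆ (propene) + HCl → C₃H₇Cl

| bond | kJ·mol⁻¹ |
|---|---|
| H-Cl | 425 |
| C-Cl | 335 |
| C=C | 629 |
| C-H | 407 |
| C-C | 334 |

Bonds broken (reactants):
  C-C: 1 × 334 = 334
  C-H: 6 × 407 = 2442
  C=C: 1 × 629 = 629
  H-Cl: 1 × 425 = 425
  Σ(broken) = 3830 kJ
Bonds formed (products):
  C-C: 2 × 334 = 668
  C-Cl: 1 × 335 = 335
  C-H: 7 × 407 = 2849
  Σ(formed) = 3852 kJ
ΔH = Σ(broken) − Σ(formed) = 3830 − 3852 = −22 kJ

ΔH ≈ −22 kJ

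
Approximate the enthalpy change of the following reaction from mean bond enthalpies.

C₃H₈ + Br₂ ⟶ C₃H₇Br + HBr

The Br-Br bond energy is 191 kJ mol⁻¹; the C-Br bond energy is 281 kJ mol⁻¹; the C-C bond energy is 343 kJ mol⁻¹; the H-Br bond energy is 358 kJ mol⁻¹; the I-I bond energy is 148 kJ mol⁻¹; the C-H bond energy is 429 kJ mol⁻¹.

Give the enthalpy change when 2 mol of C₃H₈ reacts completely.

ΔH = −38 kJ

Bonds broken (reactants):
  Br-Br: 1 × 191 = 191
  C-C: 2 × 343 = 686
  C-H: 8 × 429 = 3432
  Σ(broken) = 4309 kJ
Bonds formed (products):
  C-Br: 1 × 281 = 281
  C-C: 2 × 343 = 686
  C-H: 7 × 429 = 3003
  H-Br: 1 × 358 = 358
  Σ(formed) = 4328 kJ
ΔH = Σ(broken) − Σ(formed) = 4309 − 4328 = −19 kJ
For 2× the reaction as written: 2 × (−19) = −38 kJ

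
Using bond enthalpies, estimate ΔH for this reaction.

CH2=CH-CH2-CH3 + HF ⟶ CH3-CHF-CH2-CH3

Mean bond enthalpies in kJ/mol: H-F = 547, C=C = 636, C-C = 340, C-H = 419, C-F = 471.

ΔH ≈ −47 kJ

Bonds broken (reactants):
  C-C: 2 × 340 = 680
  C-H: 8 × 419 = 3352
  C=C: 1 × 636 = 636
  H-F: 1 × 547 = 547
  Σ(broken) = 5215 kJ
Bonds formed (products):
  C-C: 3 × 340 = 1020
  C-F: 1 × 471 = 471
  C-H: 9 × 419 = 3771
  Σ(formed) = 5262 kJ
ΔH = Σ(broken) − Σ(formed) = 5215 − 5262 = −47 kJ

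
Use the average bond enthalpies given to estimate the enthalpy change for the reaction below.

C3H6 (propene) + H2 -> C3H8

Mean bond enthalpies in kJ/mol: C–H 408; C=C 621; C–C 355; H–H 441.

Bonds broken (reactants):
  C–C: 1 × 355 = 355
  C–H: 6 × 408 = 2448
  C=C: 1 × 621 = 621
  H–H: 1 × 441 = 441
  Σ(broken) = 3865 kJ
Bonds formed (products):
  C–C: 2 × 355 = 710
  C–H: 8 × 408 = 3264
  Σ(formed) = 3974 kJ
ΔH = Σ(broken) − Σ(formed) = 3865 − 3974 = −109 kJ

ΔH ≈ −109 kJ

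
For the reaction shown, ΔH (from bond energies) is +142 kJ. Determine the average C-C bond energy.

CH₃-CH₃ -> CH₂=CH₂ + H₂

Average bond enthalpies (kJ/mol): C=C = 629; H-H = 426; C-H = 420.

Let D be the C-C bond energy.
Σ(broken) = 1×D + 6×420 = 2520 + D
Σ(formed) = 4×420 + 1×629 + 1×426 = 2735
ΔH = Σ(broken) − Σ(formed) = (2520 + D) − (2735) = −215 + D
Setting this equal to +142 kJ gives D = 357 kJ/mol.

D(C-C) ≈ 357 kJ/mol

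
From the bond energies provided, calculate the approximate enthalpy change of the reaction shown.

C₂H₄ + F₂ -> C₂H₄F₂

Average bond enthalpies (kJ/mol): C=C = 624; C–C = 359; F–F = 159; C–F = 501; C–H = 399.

Bonds broken (reactants):
  C–H: 4 × 399 = 1596
  C=C: 1 × 624 = 624
  F–F: 1 × 159 = 159
  Σ(broken) = 2379 kJ
Bonds formed (products):
  C–C: 1 × 359 = 359
  C–F: 2 × 501 = 1002
  C–H: 4 × 399 = 1596
  Σ(formed) = 2957 kJ
ΔH = Σ(broken) − Σ(formed) = 2379 − 2957 = −578 kJ

ΔH ≈ −578 kJ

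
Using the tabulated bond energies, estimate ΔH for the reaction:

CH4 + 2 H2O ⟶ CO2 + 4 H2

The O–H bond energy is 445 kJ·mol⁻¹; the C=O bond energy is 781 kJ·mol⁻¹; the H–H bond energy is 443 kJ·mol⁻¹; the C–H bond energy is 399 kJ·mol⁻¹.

ΔH ≈ +42 kJ

Bonds broken (reactants):
  C–H: 4 × 399 = 1596
  O–H: 4 × 445 = 1780
  Σ(broken) = 3376 kJ
Bonds formed (products):
  C=O: 2 × 781 = 1562
  H–H: 4 × 443 = 1772
  Σ(formed) = 3334 kJ
ΔH = Σ(broken) − Σ(formed) = 3376 − 3334 = +42 kJ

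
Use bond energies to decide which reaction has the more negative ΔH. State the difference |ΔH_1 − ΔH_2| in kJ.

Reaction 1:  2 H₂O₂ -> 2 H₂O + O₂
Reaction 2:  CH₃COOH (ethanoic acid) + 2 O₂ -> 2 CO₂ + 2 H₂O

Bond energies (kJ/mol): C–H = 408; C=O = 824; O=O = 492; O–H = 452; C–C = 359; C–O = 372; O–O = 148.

Reaction 1:
  Bonds broken (reactants):
    O–H: 4 × 452 = 1808
    O–O: 2 × 148 = 296
    Σ(broken) = 2104 kJ
  Bonds formed (products):
    O–H: 4 × 452 = 1808
    O=O: 1 × 492 = 492
    Σ(formed) = 2300 kJ
  ΔH_1 = 2104 − 2300 = −196 kJ
Reaction 2:
  Bonds broken (reactants):
    C–C: 1 × 359 = 359
    C–H: 3 × 408 = 1224
    C–O: 1 × 372 = 372
    C=O: 1 × 824 = 824
    O–H: 1 × 452 = 452
    O=O: 2 × 492 = 984
    Σ(broken) = 4215 kJ
  Bonds formed (products):
    C=O: 4 × 824 = 3296
    O–H: 4 × 452 = 1808
    Σ(formed) = 5104 kJ
  ΔH_2 = 4215 − 5104 = −889 kJ
ΔH_1 − ΔH_2 = +693 kJ, so reaction 2 has the more negative ΔH; |ΔH_1 − ΔH_2| = 693 kJ.

Reaction 2, by 693 kJ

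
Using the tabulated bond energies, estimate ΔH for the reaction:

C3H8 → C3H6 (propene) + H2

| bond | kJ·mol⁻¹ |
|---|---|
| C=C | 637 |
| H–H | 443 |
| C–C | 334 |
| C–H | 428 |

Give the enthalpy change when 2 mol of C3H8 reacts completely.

Bonds broken (reactants):
  C–C: 2 × 334 = 668
  C–H: 8 × 428 = 3424
  Σ(broken) = 4092 kJ
Bonds formed (products):
  C–C: 1 × 334 = 334
  C–H: 6 × 428 = 2568
  C=C: 1 × 637 = 637
  H–H: 1 × 443 = 443
  Σ(formed) = 3982 kJ
ΔH = Σ(broken) − Σ(formed) = 4092 − 3982 = +110 kJ
For 2× the reaction as written: 2 × (+110) = +220 kJ

ΔH = +220 kJ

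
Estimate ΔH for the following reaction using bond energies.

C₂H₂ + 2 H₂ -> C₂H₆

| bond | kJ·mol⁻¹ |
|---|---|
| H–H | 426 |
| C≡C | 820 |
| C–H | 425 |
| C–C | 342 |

ΔH ≈ −370 kJ

Bonds broken (reactants):
  C≡C: 1 × 820 = 820
  C–H: 2 × 425 = 850
  H–H: 2 × 426 = 852
  Σ(broken) = 2522 kJ
Bonds formed (products):
  C–C: 1 × 342 = 342
  C–H: 6 × 425 = 2550
  Σ(formed) = 2892 kJ
ΔH = Σ(broken) − Σ(formed) = 2522 − 2892 = −370 kJ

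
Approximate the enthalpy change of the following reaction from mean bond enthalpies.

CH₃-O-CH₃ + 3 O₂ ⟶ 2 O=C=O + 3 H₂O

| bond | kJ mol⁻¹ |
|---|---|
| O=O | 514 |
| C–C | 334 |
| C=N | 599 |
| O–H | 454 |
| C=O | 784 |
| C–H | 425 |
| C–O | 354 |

ΔH ≈ −1060 kJ

Bonds broken (reactants):
  C–H: 6 × 425 = 2550
  C–O: 2 × 354 = 708
  O=O: 3 × 514 = 1542
  Σ(broken) = 4800 kJ
Bonds formed (products):
  C=O: 4 × 784 = 3136
  O–H: 6 × 454 = 2724
  Σ(formed) = 5860 kJ
ΔH = Σ(broken) − Σ(formed) = 4800 − 5860 = −1060 kJ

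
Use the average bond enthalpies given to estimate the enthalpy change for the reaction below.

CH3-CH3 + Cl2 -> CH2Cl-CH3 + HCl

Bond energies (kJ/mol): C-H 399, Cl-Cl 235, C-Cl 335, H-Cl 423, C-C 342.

Bonds broken (reactants):
  C-C: 1 × 342 = 342
  C-H: 6 × 399 = 2394
  Cl-Cl: 1 × 235 = 235
  Σ(broken) = 2971 kJ
Bonds formed (products):
  C-C: 1 × 342 = 342
  C-Cl: 1 × 335 = 335
  C-H: 5 × 399 = 1995
  H-Cl: 1 × 423 = 423
  Σ(formed) = 3095 kJ
ΔH = Σ(broken) − Σ(formed) = 2971 − 3095 = −124 kJ

ΔH ≈ −124 kJ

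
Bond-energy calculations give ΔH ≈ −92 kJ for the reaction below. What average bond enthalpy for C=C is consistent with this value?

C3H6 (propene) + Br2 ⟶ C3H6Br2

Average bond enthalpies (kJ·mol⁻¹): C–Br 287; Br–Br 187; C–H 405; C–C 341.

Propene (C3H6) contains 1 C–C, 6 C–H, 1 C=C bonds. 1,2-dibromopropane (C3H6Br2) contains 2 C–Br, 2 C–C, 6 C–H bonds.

D(C=C) ≈ 636 kJ/mol

Let D be the C=C bond energy.
Σ(broken) = 1×187 + 1×341 + 6×405 + 1×D = 2958 + D
Σ(formed) = 2×287 + 2×341 + 6×405 = 3686
ΔH = Σ(broken) − Σ(formed) = (2958 + D) − (3686) = −728 + D
Setting this equal to −92 kJ gives D = 636 kJ/mol.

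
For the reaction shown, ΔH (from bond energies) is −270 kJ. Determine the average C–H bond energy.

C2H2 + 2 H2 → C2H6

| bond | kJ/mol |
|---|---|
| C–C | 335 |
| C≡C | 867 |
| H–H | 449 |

D(C–H) ≈ 425 kJ/mol

Let D be the C–H bond energy.
Σ(broken) = 1×867 + 2×D + 2×449 = 1765 + 2D
Σ(formed) = 1×335 + 6×D = 335 + 6D
ΔH = Σ(broken) − Σ(formed) = (1765 + 2D) − (335 + 6D) = +1430 − 4D
Setting this equal to −270 kJ gives 4D = 1700, so D = 425 kJ/mol.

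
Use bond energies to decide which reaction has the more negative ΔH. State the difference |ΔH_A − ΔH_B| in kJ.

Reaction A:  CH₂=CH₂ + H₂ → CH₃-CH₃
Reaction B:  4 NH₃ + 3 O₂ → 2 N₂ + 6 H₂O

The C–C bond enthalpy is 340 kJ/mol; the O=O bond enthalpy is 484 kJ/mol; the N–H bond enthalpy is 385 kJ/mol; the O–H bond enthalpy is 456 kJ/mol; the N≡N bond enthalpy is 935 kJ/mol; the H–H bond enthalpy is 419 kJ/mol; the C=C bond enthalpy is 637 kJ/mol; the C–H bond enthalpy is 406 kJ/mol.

Reaction B, by 1174 kJ

Reaction A:
  Bonds broken (reactants):
    C–H: 4 × 406 = 1624
    C=C: 1 × 637 = 637
    H–H: 1 × 419 = 419
    Σ(broken) = 2680 kJ
  Bonds formed (products):
    C–C: 1 × 340 = 340
    C–H: 6 × 406 = 2436
    Σ(formed) = 2776 kJ
  ΔH_A = 2680 − 2776 = −96 kJ
Reaction B:
  Bonds broken (reactants):
    N–H: 12 × 385 = 4620
    O=O: 3 × 484 = 1452
    Σ(broken) = 6072 kJ
  Bonds formed (products):
    N≡N: 2 × 935 = 1870
    O–H: 12 × 456 = 5472
    Σ(formed) = 7342 kJ
  ΔH_B = 6072 − 7342 = −1270 kJ
ΔH_A − ΔH_B = +1174 kJ, so reaction B has the more negative ΔH; |ΔH_A − ΔH_B| = 1174 kJ.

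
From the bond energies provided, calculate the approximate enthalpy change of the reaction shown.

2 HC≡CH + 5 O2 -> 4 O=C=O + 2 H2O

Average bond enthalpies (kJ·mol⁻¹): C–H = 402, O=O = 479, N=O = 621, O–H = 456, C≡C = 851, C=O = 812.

Bonds broken (reactants):
  C≡C: 2 × 851 = 1702
  C–H: 4 × 402 = 1608
  O=O: 5 × 479 = 2395
  Σ(broken) = 5705 kJ
Bonds formed (products):
  C=O: 8 × 812 = 6496
  O–H: 4 × 456 = 1824
  Σ(formed) = 8320 kJ
ΔH = Σ(broken) − Σ(formed) = 5705 − 8320 = −2615 kJ

ΔH ≈ −2615 kJ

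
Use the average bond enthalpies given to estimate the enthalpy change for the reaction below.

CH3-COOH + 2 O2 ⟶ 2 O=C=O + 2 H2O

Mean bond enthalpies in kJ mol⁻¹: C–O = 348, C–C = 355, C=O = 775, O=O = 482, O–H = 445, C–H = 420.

ΔH ≈ −733 kJ

Bonds broken (reactants):
  C–C: 1 × 355 = 355
  C–H: 3 × 420 = 1260
  C–O: 1 × 348 = 348
  C=O: 1 × 775 = 775
  O–H: 1 × 445 = 445
  O=O: 2 × 482 = 964
  Σ(broken) = 4147 kJ
Bonds formed (products):
  C=O: 4 × 775 = 3100
  O–H: 4 × 445 = 1780
  Σ(formed) = 4880 kJ
ΔH = Σ(broken) − Σ(formed) = 4147 − 4880 = −733 kJ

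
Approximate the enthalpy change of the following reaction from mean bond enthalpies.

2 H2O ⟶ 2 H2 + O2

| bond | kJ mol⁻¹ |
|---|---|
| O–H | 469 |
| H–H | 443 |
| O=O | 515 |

ΔH ≈ +475 kJ

Bonds broken (reactants):
  O–H: 4 × 469 = 1876
  Σ(broken) = 1876 kJ
Bonds formed (products):
  H–H: 2 × 443 = 886
  O=O: 1 × 515 = 515
  Σ(formed) = 1401 kJ
ΔH = Σ(broken) − Σ(formed) = 1876 − 1401 = +475 kJ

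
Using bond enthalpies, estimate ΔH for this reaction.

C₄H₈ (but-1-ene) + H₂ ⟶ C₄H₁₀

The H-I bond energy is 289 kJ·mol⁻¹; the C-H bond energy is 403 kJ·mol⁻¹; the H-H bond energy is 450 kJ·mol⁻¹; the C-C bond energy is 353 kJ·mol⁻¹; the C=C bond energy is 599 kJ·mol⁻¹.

ΔH ≈ −110 kJ

Bonds broken (reactants):
  C-C: 2 × 353 = 706
  C-H: 8 × 403 = 3224
  C=C: 1 × 599 = 599
  H-H: 1 × 450 = 450
  Σ(broken) = 4979 kJ
Bonds formed (products):
  C-C: 3 × 353 = 1059
  C-H: 10 × 403 = 4030
  Σ(formed) = 5089 kJ
ΔH = Σ(broken) − Σ(formed) = 4979 − 5089 = −110 kJ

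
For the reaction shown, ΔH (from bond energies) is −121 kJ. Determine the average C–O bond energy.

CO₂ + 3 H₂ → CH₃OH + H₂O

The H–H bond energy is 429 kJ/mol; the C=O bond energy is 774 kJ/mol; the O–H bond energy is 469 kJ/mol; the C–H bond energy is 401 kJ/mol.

Let D be the C–O bond energy.
Σ(broken) = 2×774 + 3×429 = 2835
Σ(formed) = 3×401 + 1×D + 3×469 = 2610 + D
ΔH = Σ(broken) − Σ(formed) = (2835) − (2610 + D) = +225 − D
Setting this equal to −121 kJ gives D = 346 kJ/mol.

D(C–O) ≈ 346 kJ/mol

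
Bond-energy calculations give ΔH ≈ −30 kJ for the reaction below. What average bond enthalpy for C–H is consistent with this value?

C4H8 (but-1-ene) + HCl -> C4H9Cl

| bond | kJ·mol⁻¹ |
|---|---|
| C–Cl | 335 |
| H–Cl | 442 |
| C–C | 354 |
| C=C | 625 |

Let D be the C–H bond energy.
Σ(broken) = 2×354 + 8×D + 1×625 + 1×442 = 1775 + 8D
Σ(formed) = 3×354 + 1×335 + 9×D = 1397 + 9D
ΔH = Σ(broken) − Σ(formed) = (1775 + 8D) − (1397 + 9D) = +378 − D
Setting this equal to −30 kJ gives D = 408 kJ/mol.

D(C–H) ≈ 408 kJ/mol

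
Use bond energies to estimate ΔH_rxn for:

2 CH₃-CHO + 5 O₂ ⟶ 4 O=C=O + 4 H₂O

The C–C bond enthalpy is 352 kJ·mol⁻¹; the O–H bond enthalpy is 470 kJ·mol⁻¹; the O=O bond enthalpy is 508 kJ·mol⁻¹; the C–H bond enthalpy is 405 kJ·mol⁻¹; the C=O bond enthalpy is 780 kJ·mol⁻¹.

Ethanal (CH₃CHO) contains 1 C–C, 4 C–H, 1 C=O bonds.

ΔH ≈ −1956 kJ

Bonds broken (reactants):
  C–C: 2 × 352 = 704
  C–H: 8 × 405 = 3240
  C=O: 2 × 780 = 1560
  O=O: 5 × 508 = 2540
  Σ(broken) = 8044 kJ
Bonds formed (products):
  C=O: 8 × 780 = 6240
  O–H: 8 × 470 = 3760
  Σ(formed) = 10000 kJ
ΔH = Σ(broken) − Σ(formed) = 8044 − 10000 = −1956 kJ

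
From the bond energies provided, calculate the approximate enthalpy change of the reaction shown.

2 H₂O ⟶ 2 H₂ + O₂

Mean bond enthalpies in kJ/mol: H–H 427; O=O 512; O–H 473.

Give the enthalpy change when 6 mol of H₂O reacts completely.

ΔH = +1578 kJ

Bonds broken (reactants):
  O–H: 4 × 473 = 1892
  Σ(broken) = 1892 kJ
Bonds formed (products):
  H–H: 2 × 427 = 854
  O=O: 1 × 512 = 512
  Σ(formed) = 1366 kJ
ΔH = Σ(broken) − Σ(formed) = 1892 − 1366 = +526 kJ
For 3× the reaction as written: 3 × (+526) = +1578 kJ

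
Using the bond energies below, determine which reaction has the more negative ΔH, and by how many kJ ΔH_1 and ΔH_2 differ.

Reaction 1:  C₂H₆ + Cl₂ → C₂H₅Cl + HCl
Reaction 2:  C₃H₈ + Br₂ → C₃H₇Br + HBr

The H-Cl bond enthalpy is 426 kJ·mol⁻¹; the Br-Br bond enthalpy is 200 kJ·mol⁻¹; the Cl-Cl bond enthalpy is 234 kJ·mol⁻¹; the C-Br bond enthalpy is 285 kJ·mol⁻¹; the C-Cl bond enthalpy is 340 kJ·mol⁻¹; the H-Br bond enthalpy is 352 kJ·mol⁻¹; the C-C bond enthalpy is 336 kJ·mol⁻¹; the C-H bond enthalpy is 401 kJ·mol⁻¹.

Reaction 1:
  Bonds broken (reactants):
    C-C: 1 × 336 = 336
    C-H: 6 × 401 = 2406
    Cl-Cl: 1 × 234 = 234
    Σ(broken) = 2976 kJ
  Bonds formed (products):
    C-C: 1 × 336 = 336
    C-Cl: 1 × 340 = 340
    C-H: 5 × 401 = 2005
    H-Cl: 1 × 426 = 426
    Σ(formed) = 3107 kJ
  ΔH_1 = 2976 − 3107 = −131 kJ
Reaction 2:
  Bonds broken (reactants):
    Br-Br: 1 × 200 = 200
    C-C: 2 × 336 = 672
    C-H: 8 × 401 = 3208
    Σ(broken) = 4080 kJ
  Bonds formed (products):
    C-Br: 1 × 285 = 285
    C-C: 2 × 336 = 672
    C-H: 7 × 401 = 2807
    H-Br: 1 × 352 = 352
    Σ(formed) = 4116 kJ
  ΔH_2 = 4080 − 4116 = −36 kJ
ΔH_1 − ΔH_2 = −95 kJ, so reaction 1 has the more negative ΔH; |ΔH_1 − ΔH_2| = 95 kJ.

Reaction 1, by 95 kJ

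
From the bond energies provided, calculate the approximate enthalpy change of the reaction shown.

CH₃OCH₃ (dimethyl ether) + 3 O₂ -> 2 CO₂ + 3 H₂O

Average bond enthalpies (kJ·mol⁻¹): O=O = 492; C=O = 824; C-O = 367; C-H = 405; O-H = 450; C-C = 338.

ΔH ≈ −1356 kJ

Bonds broken (reactants):
  C-H: 6 × 405 = 2430
  C-O: 2 × 367 = 734
  O=O: 3 × 492 = 1476
  Σ(broken) = 4640 kJ
Bonds formed (products):
  C=O: 4 × 824 = 3296
  O-H: 6 × 450 = 2700
  Σ(formed) = 5996 kJ
ΔH = Σ(broken) − Σ(formed) = 4640 − 5996 = −1356 kJ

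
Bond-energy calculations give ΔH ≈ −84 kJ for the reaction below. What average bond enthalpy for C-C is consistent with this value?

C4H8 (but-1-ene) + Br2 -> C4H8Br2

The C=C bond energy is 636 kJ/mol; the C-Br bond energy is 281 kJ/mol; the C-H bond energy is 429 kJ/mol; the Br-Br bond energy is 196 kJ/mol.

Let D be the C-C bond energy.
Σ(broken) = 1×196 + 2×D + 8×429 + 1×636 = 4264 + 2D
Σ(formed) = 2×281 + 3×D + 8×429 = 3994 + 3D
ΔH = Σ(broken) − Σ(formed) = (4264 + 2D) − (3994 + 3D) = +270 − D
Setting this equal to −84 kJ gives D = 354 kJ/mol.

D(C-C) ≈ 354 kJ/mol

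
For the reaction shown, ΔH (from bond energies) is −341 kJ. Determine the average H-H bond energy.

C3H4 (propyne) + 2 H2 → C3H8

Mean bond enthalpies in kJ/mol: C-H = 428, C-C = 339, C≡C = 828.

Let D be the H-H bond energy.
Σ(broken) = 1×828 + 1×339 + 4×428 + 2×D = 2879 + 2D
Σ(formed) = 2×339 + 8×428 = 4102
ΔH = Σ(broken) − Σ(formed) = (2879 + 2D) − (4102) = −1223 + 2D
Setting this equal to −341 kJ gives 2D = 882, so D = 441 kJ/mol.

D(H-H) ≈ 441 kJ/mol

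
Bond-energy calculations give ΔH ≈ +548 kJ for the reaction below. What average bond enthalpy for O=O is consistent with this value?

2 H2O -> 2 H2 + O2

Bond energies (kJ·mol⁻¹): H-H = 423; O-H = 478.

D(O=O) ≈ 518 kJ/mol

Let D be the O=O bond energy.
Σ(broken) = 4×478 = 1912
Σ(formed) = 2×423 + 1×D = 846 + D
ΔH = Σ(broken) − Σ(formed) = (1912) − (846 + D) = +1066 − D
Setting this equal to +548 kJ gives D = 518 kJ/mol.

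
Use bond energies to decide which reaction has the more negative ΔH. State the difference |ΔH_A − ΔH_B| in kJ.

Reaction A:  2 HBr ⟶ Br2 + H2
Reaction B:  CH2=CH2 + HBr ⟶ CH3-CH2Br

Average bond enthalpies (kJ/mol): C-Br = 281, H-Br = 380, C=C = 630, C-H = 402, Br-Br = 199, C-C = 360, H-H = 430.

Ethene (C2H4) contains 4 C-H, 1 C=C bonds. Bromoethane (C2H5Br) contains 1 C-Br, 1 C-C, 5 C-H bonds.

Reaction B, by 164 kJ

Reaction A:
  Bonds broken (reactants):
    H-Br: 2 × 380 = 760
    Σ(broken) = 760 kJ
  Bonds formed (products):
    Br-Br: 1 × 199 = 199
    H-H: 1 × 430 = 430
    Σ(formed) = 629 kJ
  ΔH_A = 760 − 629 = +131 kJ
Reaction B:
  Bonds broken (reactants):
    C-H: 4 × 402 = 1608
    C=C: 1 × 630 = 630
    H-Br: 1 × 380 = 380
    Σ(broken) = 2618 kJ
  Bonds formed (products):
    C-Br: 1 × 281 = 281
    C-C: 1 × 360 = 360
    C-H: 5 × 402 = 2010
    Σ(formed) = 2651 kJ
  ΔH_B = 2618 − 2651 = −33 kJ
ΔH_A − ΔH_B = +164 kJ, so reaction B has the more negative ΔH; |ΔH_A − ΔH_B| = 164 kJ.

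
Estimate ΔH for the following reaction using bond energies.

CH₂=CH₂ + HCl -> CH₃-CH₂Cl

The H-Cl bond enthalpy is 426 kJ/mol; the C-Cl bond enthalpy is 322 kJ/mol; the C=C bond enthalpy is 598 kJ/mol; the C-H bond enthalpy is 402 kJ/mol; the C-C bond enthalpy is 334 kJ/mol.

Bonds broken (reactants):
  C-H: 4 × 402 = 1608
  C=C: 1 × 598 = 598
  H-Cl: 1 × 426 = 426
  Σ(broken) = 2632 kJ
Bonds formed (products):
  C-C: 1 × 334 = 334
  C-Cl: 1 × 322 = 322
  C-H: 5 × 402 = 2010
  Σ(formed) = 2666 kJ
ΔH = Σ(broken) − Σ(formed) = 2632 − 2666 = −34 kJ

ΔH ≈ −34 kJ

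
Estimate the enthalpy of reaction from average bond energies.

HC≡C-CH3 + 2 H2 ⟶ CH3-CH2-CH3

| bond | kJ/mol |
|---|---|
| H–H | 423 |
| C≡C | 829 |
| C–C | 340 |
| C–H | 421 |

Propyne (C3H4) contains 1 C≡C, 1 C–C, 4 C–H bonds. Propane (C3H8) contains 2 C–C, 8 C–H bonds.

ΔH ≈ −349 kJ

Bonds broken (reactants):
  C≡C: 1 × 829 = 829
  C–C: 1 × 340 = 340
  C–H: 4 × 421 = 1684
  H–H: 2 × 423 = 846
  Σ(broken) = 3699 kJ
Bonds formed (products):
  C–C: 2 × 340 = 680
  C–H: 8 × 421 = 3368
  Σ(formed) = 4048 kJ
ΔH = Σ(broken) − Σ(formed) = 3699 − 4048 = −349 kJ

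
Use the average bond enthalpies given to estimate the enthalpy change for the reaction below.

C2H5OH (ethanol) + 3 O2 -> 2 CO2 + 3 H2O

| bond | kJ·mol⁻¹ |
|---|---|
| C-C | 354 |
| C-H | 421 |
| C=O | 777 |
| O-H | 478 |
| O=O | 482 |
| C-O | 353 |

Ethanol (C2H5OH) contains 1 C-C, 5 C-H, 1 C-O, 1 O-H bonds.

Bonds broken (reactants):
  C-C: 1 × 354 = 354
  C-H: 5 × 421 = 2105
  C-O: 1 × 353 = 353
  O-H: 1 × 478 = 478
  O=O: 3 × 482 = 1446
  Σ(broken) = 4736 kJ
Bonds formed (products):
  C=O: 4 × 777 = 3108
  O-H: 6 × 478 = 2868
  Σ(formed) = 5976 kJ
ΔH = Σ(broken) − Σ(formed) = 4736 − 5976 = −1240 kJ

ΔH ≈ −1240 kJ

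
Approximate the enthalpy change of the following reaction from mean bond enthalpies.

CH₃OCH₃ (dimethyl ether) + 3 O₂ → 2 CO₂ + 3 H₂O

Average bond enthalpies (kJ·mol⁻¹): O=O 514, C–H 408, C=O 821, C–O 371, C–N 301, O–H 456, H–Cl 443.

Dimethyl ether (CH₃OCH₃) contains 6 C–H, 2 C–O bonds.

ΔH ≈ −1288 kJ

Bonds broken (reactants):
  C–H: 6 × 408 = 2448
  C–O: 2 × 371 = 742
  O=O: 3 × 514 = 1542
  Σ(broken) = 4732 kJ
Bonds formed (products):
  C=O: 4 × 821 = 3284
  O–H: 6 × 456 = 2736
  Σ(formed) = 6020 kJ
ΔH = Σ(broken) − Σ(formed) = 4732 − 6020 = −1288 kJ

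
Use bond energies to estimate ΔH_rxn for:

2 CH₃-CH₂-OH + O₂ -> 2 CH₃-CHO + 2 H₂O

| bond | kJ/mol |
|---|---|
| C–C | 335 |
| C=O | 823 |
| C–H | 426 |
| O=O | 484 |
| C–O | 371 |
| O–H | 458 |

Bonds broken (reactants):
  C–C: 2 × 335 = 670
  C–H: 10 × 426 = 4260
  C–O: 2 × 371 = 742
  O–H: 2 × 458 = 916
  O=O: 1 × 484 = 484
  Σ(broken) = 7072 kJ
Bonds formed (products):
  C–C: 2 × 335 = 670
  C–H: 8 × 426 = 3408
  C=O: 2 × 823 = 1646
  O–H: 4 × 458 = 1832
  Σ(formed) = 7556 kJ
ΔH = Σ(broken) − Σ(formed) = 7072 − 7556 = −484 kJ

ΔH ≈ −484 kJ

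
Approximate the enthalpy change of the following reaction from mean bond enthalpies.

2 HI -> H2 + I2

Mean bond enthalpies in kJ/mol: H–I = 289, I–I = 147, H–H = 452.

ΔH ≈ −21 kJ

Bonds broken (reactants):
  H–I: 2 × 289 = 578
  Σ(broken) = 578 kJ
Bonds formed (products):
  H–H: 1 × 452 = 452
  I–I: 1 × 147 = 147
  Σ(formed) = 599 kJ
ΔH = Σ(broken) − Σ(formed) = 578 − 599 = −21 kJ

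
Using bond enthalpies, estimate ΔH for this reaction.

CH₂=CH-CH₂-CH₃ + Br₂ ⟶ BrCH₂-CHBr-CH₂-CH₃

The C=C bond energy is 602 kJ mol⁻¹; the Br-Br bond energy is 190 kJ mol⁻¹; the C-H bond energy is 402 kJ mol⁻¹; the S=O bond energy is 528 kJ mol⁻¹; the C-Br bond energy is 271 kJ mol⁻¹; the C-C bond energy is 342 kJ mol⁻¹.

ΔH ≈ −92 kJ

Bonds broken (reactants):
  Br-Br: 1 × 190 = 190
  C-C: 2 × 342 = 684
  C-H: 8 × 402 = 3216
  C=C: 1 × 602 = 602
  Σ(broken) = 4692 kJ
Bonds formed (products):
  C-Br: 2 × 271 = 542
  C-C: 3 × 342 = 1026
  C-H: 8 × 402 = 3216
  Σ(formed) = 4784 kJ
ΔH = Σ(broken) − Σ(formed) = 4692 − 4784 = −92 kJ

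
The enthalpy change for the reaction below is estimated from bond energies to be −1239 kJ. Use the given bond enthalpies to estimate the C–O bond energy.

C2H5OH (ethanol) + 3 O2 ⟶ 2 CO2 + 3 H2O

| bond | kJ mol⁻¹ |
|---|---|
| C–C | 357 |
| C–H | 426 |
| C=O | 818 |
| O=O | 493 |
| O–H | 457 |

Let D be the C–O bond energy.
Σ(broken) = 1×357 + 5×426 + 1×D + 1×457 + 3×493 = 4423 + D
Σ(formed) = 4×818 + 6×457 = 6014
ΔH = Σ(broken) − Σ(formed) = (4423 + D) − (6014) = −1591 + D
Setting this equal to −1239 kJ gives D = 352 kJ/mol.

D(C–O) ≈ 352 kJ/mol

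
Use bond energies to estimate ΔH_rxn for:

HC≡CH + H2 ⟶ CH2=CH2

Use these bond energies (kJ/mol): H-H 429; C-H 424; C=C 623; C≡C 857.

ΔH ≈ −185 kJ

Bonds broken (reactants):
  C≡C: 1 × 857 = 857
  C-H: 2 × 424 = 848
  H-H: 1 × 429 = 429
  Σ(broken) = 2134 kJ
Bonds formed (products):
  C-H: 4 × 424 = 1696
  C=C: 1 × 623 = 623
  Σ(formed) = 2319 kJ
ΔH = Σ(broken) − Σ(formed) = 2134 − 2319 = −185 kJ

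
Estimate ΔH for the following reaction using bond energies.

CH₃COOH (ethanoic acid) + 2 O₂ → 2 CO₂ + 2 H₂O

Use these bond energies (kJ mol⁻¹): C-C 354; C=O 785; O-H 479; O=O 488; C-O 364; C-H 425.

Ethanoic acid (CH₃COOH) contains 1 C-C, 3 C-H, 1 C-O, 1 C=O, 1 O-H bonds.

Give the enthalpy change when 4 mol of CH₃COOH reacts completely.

Bonds broken (reactants):
  C-C: 1 × 354 = 354
  C-H: 3 × 425 = 1275
  C-O: 1 × 364 = 364
  C=O: 1 × 785 = 785
  O-H: 1 × 479 = 479
  O=O: 2 × 488 = 976
  Σ(broken) = 4233 kJ
Bonds formed (products):
  C=O: 4 × 785 = 3140
  O-H: 4 × 479 = 1916
  Σ(formed) = 5056 kJ
ΔH = Σ(broken) − Σ(formed) = 4233 − 5056 = −823 kJ
For 4× the reaction as written: 4 × (−823) = −3292 kJ

ΔH = −3292 kJ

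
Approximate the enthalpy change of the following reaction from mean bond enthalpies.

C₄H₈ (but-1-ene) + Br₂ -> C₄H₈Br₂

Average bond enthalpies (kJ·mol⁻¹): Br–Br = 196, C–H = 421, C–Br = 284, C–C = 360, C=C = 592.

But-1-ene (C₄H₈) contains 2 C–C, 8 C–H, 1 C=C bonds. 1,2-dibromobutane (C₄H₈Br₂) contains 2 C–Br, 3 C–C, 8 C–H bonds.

ΔH ≈ −140 kJ

Bonds broken (reactants):
  Br–Br: 1 × 196 = 196
  C–C: 2 × 360 = 720
  C–H: 8 × 421 = 3368
  C=C: 1 × 592 = 592
  Σ(broken) = 4876 kJ
Bonds formed (products):
  C–Br: 2 × 284 = 568
  C–C: 3 × 360 = 1080
  C–H: 8 × 421 = 3368
  Σ(formed) = 5016 kJ
ΔH = Σ(broken) − Σ(formed) = 4876 − 5016 = −140 kJ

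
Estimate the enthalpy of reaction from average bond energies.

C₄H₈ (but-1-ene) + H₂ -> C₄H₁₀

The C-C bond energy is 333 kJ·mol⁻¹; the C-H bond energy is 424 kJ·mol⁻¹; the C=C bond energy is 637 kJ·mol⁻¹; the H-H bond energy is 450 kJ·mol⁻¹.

ΔH ≈ −94 kJ

Bonds broken (reactants):
  C-C: 2 × 333 = 666
  C-H: 8 × 424 = 3392
  C=C: 1 × 637 = 637
  H-H: 1 × 450 = 450
  Σ(broken) = 5145 kJ
Bonds formed (products):
  C-C: 3 × 333 = 999
  C-H: 10 × 424 = 4240
  Σ(formed) = 5239 kJ
ΔH = Σ(broken) − Σ(formed) = 5145 − 5239 = −94 kJ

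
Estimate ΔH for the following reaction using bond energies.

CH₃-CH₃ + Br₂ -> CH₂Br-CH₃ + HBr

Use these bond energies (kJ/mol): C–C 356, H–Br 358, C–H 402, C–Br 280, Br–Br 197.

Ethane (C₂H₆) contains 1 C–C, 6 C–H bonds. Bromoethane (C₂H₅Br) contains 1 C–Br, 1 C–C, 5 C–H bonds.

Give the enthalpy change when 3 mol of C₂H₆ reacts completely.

Bonds broken (reactants):
  Br–Br: 1 × 197 = 197
  C–C: 1 × 356 = 356
  C–H: 6 × 402 = 2412
  Σ(broken) = 2965 kJ
Bonds formed (products):
  C–Br: 1 × 280 = 280
  C–C: 1 × 356 = 356
  C–H: 5 × 402 = 2010
  H–Br: 1 × 358 = 358
  Σ(formed) = 3004 kJ
ΔH = Σ(broken) − Σ(formed) = 2965 − 3004 = −39 kJ
For 3× the reaction as written: 3 × (−39) = −117 kJ

ΔH = −117 kJ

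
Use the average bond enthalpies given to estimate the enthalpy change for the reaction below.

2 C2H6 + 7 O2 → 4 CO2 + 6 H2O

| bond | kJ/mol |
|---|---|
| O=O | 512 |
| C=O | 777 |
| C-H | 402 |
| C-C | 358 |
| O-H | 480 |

ΔH ≈ −2852 kJ

Bonds broken (reactants):
  C-C: 2 × 358 = 716
  C-H: 12 × 402 = 4824
  O=O: 7 × 512 = 3584
  Σ(broken) = 9124 kJ
Bonds formed (products):
  C=O: 8 × 777 = 6216
  O-H: 12 × 480 = 5760
  Σ(formed) = 11976 kJ
ΔH = Σ(broken) − Σ(formed) = 9124 − 11976 = −2852 kJ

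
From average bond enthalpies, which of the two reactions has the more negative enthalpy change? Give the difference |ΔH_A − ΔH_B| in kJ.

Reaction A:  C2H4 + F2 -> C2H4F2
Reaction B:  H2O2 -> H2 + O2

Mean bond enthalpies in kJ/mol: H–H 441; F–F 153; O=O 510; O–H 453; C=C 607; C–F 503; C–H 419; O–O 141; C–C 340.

Reaction A:
  Bonds broken (reactants):
    C–H: 4 × 419 = 1676
    C=C: 1 × 607 = 607
    F–F: 1 × 153 = 153
    Σ(broken) = 2436 kJ
  Bonds formed (products):
    C–C: 1 × 340 = 340
    C–F: 2 × 503 = 1006
    C–H: 4 × 419 = 1676
    Σ(formed) = 3022 kJ
  ΔH_A = 2436 − 3022 = −586 kJ
Reaction B:
  Bonds broken (reactants):
    O–H: 2 × 453 = 906
    O–O: 1 × 141 = 141
    Σ(broken) = 1047 kJ
  Bonds formed (products):
    H–H: 1 × 441 = 441
    O=O: 1 × 510 = 510
    Σ(formed) = 951 kJ
  ΔH_B = 1047 − 951 = +96 kJ
ΔH_A − ΔH_B = −682 kJ, so reaction A has the more negative ΔH; |ΔH_A − ΔH_B| = 682 kJ.

Reaction A, by 682 kJ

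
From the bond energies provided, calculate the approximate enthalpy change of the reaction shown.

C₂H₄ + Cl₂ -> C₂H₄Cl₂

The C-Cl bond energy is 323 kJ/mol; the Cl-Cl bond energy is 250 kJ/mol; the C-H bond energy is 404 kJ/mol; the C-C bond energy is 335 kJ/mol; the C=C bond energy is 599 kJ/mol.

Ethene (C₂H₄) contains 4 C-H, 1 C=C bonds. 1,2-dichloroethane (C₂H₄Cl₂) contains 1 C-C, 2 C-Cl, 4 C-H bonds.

ΔH ≈ −132 kJ

Bonds broken (reactants):
  C-H: 4 × 404 = 1616
  C=C: 1 × 599 = 599
  Cl-Cl: 1 × 250 = 250
  Σ(broken) = 2465 kJ
Bonds formed (products):
  C-C: 1 × 335 = 335
  C-Cl: 2 × 323 = 646
  C-H: 4 × 404 = 1616
  Σ(formed) = 2597 kJ
ΔH = Σ(broken) − Σ(formed) = 2465 − 2597 = −132 kJ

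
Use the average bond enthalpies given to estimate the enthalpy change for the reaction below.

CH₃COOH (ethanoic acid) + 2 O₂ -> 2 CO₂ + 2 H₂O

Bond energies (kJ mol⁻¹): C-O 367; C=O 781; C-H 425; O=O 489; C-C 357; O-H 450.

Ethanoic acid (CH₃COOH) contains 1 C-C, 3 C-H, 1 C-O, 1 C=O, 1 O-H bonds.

Bonds broken (reactants):
  C-C: 1 × 357 = 357
  C-H: 3 × 425 = 1275
  C-O: 1 × 367 = 367
  C=O: 1 × 781 = 781
  O-H: 1 × 450 = 450
  O=O: 2 × 489 = 978
  Σ(broken) = 4208 kJ
Bonds formed (products):
  C=O: 4 × 781 = 3124
  O-H: 4 × 450 = 1800
  Σ(formed) = 4924 kJ
ΔH = Σ(broken) − Σ(formed) = 4208 − 4924 = −716 kJ

ΔH ≈ −716 kJ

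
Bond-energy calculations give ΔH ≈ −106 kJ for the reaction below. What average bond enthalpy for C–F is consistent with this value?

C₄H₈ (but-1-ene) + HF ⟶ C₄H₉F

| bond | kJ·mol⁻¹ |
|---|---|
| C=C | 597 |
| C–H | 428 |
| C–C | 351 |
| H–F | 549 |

Let D be the C–F bond energy.
Σ(broken) = 2×351 + 8×428 + 1×597 + 1×549 = 5272
Σ(formed) = 3×351 + 1×D + 9×428 = 4905 + D
ΔH = Σ(broken) − Σ(formed) = (5272) − (4905 + D) = +367 − D
Setting this equal to −106 kJ gives D = 473 kJ/mol.

D(C–F) ≈ 473 kJ/mol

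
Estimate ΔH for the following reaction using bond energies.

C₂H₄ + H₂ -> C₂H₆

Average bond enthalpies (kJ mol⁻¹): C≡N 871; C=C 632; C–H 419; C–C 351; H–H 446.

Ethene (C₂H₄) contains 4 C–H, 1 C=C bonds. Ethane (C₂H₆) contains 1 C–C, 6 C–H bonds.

Bonds broken (reactants):
  C–H: 4 × 419 = 1676
  C=C: 1 × 632 = 632
  H–H: 1 × 446 = 446
  Σ(broken) = 2754 kJ
Bonds formed (products):
  C–C: 1 × 351 = 351
  C–H: 6 × 419 = 2514
  Σ(formed) = 2865 kJ
ΔH = Σ(broken) − Σ(formed) = 2754 − 2865 = −111 kJ

ΔH ≈ −111 kJ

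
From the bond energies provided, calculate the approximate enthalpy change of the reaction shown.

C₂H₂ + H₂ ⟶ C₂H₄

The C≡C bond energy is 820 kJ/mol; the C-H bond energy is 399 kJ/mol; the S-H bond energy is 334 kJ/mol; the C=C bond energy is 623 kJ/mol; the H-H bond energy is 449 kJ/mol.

ΔH ≈ −152 kJ

Bonds broken (reactants):
  C≡C: 1 × 820 = 820
  C-H: 2 × 399 = 798
  H-H: 1 × 449 = 449
  Σ(broken) = 2067 kJ
Bonds formed (products):
  C-H: 4 × 399 = 1596
  C=C: 1 × 623 = 623
  Σ(formed) = 2219 kJ
ΔH = Σ(broken) − Σ(formed) = 2067 − 2219 = −152 kJ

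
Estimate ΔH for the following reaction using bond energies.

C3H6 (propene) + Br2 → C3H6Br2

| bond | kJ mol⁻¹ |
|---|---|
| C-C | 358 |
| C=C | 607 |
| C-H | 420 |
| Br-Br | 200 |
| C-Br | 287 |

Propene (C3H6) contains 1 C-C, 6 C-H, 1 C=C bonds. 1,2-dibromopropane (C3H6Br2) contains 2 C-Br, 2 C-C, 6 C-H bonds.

Bonds broken (reactants):
  Br-Br: 1 × 200 = 200
  C-C: 1 × 358 = 358
  C-H: 6 × 420 = 2520
  C=C: 1 × 607 = 607
  Σ(broken) = 3685 kJ
Bonds formed (products):
  C-Br: 2 × 287 = 574
  C-C: 2 × 358 = 716
  C-H: 6 × 420 = 2520
  Σ(formed) = 3810 kJ
ΔH = Σ(broken) − Σ(formed) = 3685 − 3810 = −125 kJ

ΔH ≈ −125 kJ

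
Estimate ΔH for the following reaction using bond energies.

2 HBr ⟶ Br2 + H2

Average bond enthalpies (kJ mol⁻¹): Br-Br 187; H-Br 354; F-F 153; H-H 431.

ΔH ≈ +90 kJ

Bonds broken (reactants):
  H-Br: 2 × 354 = 708
  Σ(broken) = 708 kJ
Bonds formed (products):
  Br-Br: 1 × 187 = 187
  H-H: 1 × 431 = 431
  Σ(formed) = 618 kJ
ΔH = Σ(broken) − Σ(formed) = 708 − 618 = +90 kJ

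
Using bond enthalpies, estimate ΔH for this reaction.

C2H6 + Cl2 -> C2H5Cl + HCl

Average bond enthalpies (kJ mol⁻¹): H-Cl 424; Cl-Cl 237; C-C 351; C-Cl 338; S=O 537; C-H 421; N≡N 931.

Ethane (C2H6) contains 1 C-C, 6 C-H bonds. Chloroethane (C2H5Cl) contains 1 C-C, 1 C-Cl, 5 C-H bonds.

Bonds broken (reactants):
  C-C: 1 × 351 = 351
  C-H: 6 × 421 = 2526
  Cl-Cl: 1 × 237 = 237
  Σ(broken) = 3114 kJ
Bonds formed (products):
  C-C: 1 × 351 = 351
  C-Cl: 1 × 338 = 338
  C-H: 5 × 421 = 2105
  H-Cl: 1 × 424 = 424
  Σ(formed) = 3218 kJ
ΔH = Σ(broken) − Σ(formed) = 3114 − 3218 = −104 kJ

ΔH ≈ −104 kJ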